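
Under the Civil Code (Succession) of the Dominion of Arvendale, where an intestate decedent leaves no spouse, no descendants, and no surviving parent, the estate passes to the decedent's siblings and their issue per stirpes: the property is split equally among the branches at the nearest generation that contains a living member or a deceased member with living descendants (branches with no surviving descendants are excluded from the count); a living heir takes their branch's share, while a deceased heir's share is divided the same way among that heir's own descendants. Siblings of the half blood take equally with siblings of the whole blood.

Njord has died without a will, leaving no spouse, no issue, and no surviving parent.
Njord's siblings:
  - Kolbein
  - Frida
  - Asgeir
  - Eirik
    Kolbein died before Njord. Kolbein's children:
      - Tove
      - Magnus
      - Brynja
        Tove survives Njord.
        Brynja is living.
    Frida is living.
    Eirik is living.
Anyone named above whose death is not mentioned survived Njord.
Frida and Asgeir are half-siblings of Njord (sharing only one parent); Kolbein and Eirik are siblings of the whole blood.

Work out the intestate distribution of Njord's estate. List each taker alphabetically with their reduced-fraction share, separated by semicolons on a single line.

No spouse, descendants, or parent survives, so the estate passes to Njord's siblings per stirpes.
Half-blood and whole-blood siblings take equally under the stated rule.
The estate is divided into 4 equal shares of 1/4 among Kolbein, Frida, Asgeir, Eirik.
Kolbein predeceased; the 1/4 allotted to Kolbein's branch passes to Kolbein's issue by representation.
The 1/4 is divided into 3 equal shares of 1/12 among Tove, Magnus, Brynja.
Tove is living and takes 1/12.
Magnus is living and takes 1/12.
Brynja is living and takes 1/12.
Frida is living and takes 1/4.
Asgeir is living and takes 1/4.
Eirik is living and takes 1/4.

Asgeir 1/4; Brynja 1/12; Eirik 1/4; Frida 1/4; Magnus 1/12; Tove 1/12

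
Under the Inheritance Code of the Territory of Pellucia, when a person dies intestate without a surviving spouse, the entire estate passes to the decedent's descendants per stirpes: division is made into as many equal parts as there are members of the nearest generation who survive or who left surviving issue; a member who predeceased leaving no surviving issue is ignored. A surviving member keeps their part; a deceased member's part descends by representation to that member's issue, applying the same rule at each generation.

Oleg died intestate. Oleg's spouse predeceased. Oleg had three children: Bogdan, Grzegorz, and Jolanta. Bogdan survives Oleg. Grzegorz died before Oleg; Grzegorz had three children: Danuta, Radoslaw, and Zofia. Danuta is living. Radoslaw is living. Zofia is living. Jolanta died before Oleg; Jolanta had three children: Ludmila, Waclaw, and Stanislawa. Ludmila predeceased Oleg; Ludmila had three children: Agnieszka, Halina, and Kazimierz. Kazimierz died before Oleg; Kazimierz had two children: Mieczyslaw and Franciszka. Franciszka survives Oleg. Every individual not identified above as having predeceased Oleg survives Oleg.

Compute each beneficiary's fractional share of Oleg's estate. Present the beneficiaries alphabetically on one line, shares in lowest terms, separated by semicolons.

There is no surviving spouse, so the entire estate passes to Oleg's descendants per stirpes.
The estate is divided into 3 equal shares of 1/3 among Bogdan, Grzegorz, Jolanta.
Bogdan is living and takes 1/3.
Grzegorz predeceased; the 1/3 allotted to Grzegorz's branch passes to Grzegorz's issue by representation.
The 1/3 is divided into 3 equal shares of 1/9 among Danuta, Radoslaw, Zofia.
Danuta is living and takes 1/9.
Radoslaw is living and takes 1/9.
Zofia is living and takes 1/9.
Jolanta predeceased; the 1/3 allotted to Jolanta's branch passes to Jolanta's issue by representation.
The 1/3 is divided into 3 equal shares of 1/9 among Ludmila, Waclaw, Stanislawa.
Ludmila predeceased; the 1/9 allotted to Ludmila's branch passes to Ludmila's issue by representation.
The 1/9 is divided into 3 equal shares of 1/27 among Agnieszka, Halina, Kazimierz.
Agnieszka is living and takes 1/27.
Halina is living and takes 1/27.
Kazimierz predeceased; the 1/27 allotted to Kazimierz's branch passes to Kazimierz's issue by representation.
The 1/27 is divided into 2 equal shares of 1/54 among Mieczyslaw, Franciszka.
Mieczyslaw is living and takes 1/54.
Franciszka is living and takes 1/54.
Waclaw is living and takes 1/9.
Stanislawa is living and takes 1/9.

Agnieszka 1/27; Bogdan 1/3; Danuta 1/9; Franciszka 1/54; Halina 1/27; Mieczyslaw 1/54; Radoslaw 1/9; Stanislawa 1/9; Waclaw 1/9; Zofia 1/9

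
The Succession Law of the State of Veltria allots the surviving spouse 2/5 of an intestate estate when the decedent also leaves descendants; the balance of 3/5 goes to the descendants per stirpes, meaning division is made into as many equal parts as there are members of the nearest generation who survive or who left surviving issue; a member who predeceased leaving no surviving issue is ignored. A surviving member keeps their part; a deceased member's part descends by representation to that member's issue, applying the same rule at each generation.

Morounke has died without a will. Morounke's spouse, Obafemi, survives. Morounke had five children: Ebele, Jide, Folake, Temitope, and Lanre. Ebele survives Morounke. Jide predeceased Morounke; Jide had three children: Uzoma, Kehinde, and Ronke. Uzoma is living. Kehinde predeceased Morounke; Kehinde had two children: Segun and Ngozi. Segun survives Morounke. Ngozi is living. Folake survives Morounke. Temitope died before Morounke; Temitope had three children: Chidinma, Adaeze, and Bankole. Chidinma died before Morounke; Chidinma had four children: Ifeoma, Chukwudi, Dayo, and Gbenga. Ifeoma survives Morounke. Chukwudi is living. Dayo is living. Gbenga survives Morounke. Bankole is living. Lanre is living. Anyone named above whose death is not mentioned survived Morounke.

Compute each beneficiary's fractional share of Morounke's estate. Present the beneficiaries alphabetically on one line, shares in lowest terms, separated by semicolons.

Obafemi, as surviving spouse, takes 2/5.
The remaining 3/5 passes to Morounke's descendants per stirpes.
The 3/5 is divided into 5 equal shares of 3/25 among Ebele, Jide, Folake, Temitope, Lanre.
Ebele is living and takes 3/25.
Jide predeceased; the 3/25 allotted to Jide's branch passes to Jide's issue by representation.
The 3/25 is divided into 3 equal shares of 1/25 among Uzoma, Kehinde, Ronke.
Uzoma is living and takes 1/25.
Kehinde predeceased; the 1/25 allotted to Kehinde's branch passes to Kehinde's issue by representation.
The 1/25 is divided into 2 equal shares of 1/50 among Segun, Ngozi.
Segun is living and takes 1/50.
Ngozi is living and takes 1/50.
Ronke is living and takes 1/25.
Folake is living and takes 3/25.
Temitope predeceased; the 3/25 allotted to Temitope's branch passes to Temitope's issue by representation.
The 3/25 is divided into 3 equal shares of 1/25 among Chidinma, Adaeze, Bankole.
Chidinma predeceased; the 1/25 allotted to Chidinma's branch passes to Chidinma's issue by representation.
The 1/25 is divided into 4 equal shares of 1/100 among Ifeoma, Chukwudi, Dayo, Gbenga.
Ifeoma is living and takes 1/100.
Chukwudi is living and takes 1/100.
Dayo is living and takes 1/100.
Gbenga is living and takes 1/100.
Adaeze is living and takes 1/25.
Bankole is living and takes 1/25.
Lanre is living and takes 3/25.

Adaeze 1/25; Bankole 1/25; Chukwudi 1/100; Dayo 1/100; Ebele 3/25; Folake 3/25; Gbenga 1/100; Ifeoma 1/100; Lanre 3/25; Ngozi 1/50; Obafemi 2/5; Ronke 1/25; Segun 1/50; Uzoma 1/25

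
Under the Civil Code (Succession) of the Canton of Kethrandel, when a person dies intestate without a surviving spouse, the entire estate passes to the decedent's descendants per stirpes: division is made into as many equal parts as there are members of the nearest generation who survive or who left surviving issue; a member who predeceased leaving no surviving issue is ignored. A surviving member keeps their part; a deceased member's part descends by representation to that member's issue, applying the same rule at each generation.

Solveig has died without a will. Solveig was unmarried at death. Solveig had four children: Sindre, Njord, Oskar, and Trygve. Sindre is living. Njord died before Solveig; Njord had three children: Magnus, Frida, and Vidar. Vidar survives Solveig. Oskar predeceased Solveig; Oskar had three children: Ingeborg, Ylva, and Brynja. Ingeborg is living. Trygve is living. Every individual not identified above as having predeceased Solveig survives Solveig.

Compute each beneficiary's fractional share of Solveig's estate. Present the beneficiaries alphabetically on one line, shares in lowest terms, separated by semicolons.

Brynja 1/12; Frida 1/12; Ingeborg 1/12; Magnus 1/12; Sindre 1/4; Trygve 1/4; Vidar 1/12; Ylva 1/12

There is no surviving spouse, so the entire estate passes to Solveig's descendants per stirpes.
The estate is divided into 4 equal shares of 1/4 among Sindre, Njord, Oskar, Trygve.
Sindre is living and takes 1/4.
Njord predeceased; the 1/4 allotted to Njord's branch passes to Njord's issue by representation.
The 1/4 is divided into 3 equal shares of 1/12 among Magnus, Frida, Vidar.
Magnus is living and takes 1/12.
Frida is living and takes 1/12.
Vidar is living and takes 1/12.
Oskar predeceased; the 1/4 allotted to Oskar's branch passes to Oskar's issue by representation.
The 1/4 is divided into 3 equal shares of 1/12 among Ingeborg, Ylva, Brynja.
Ingeborg is living and takes 1/12.
Ylva is living and takes 1/12.
Brynja is living and takes 1/12.
Trygve is living and takes 1/4.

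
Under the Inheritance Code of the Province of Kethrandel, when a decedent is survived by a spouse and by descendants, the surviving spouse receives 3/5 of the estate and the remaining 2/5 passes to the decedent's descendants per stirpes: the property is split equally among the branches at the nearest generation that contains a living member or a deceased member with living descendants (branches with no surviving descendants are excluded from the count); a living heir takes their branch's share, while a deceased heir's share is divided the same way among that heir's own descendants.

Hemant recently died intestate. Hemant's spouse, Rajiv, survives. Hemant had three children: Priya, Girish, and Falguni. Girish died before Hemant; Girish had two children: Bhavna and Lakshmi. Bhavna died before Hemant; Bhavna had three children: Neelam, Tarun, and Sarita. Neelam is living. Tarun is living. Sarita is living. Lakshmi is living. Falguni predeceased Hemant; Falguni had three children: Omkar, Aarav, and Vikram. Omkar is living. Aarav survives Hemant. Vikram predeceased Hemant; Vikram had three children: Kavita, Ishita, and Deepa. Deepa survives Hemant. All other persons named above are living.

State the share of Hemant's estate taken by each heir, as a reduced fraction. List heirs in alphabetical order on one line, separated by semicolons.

Rajiv, as surviving spouse, takes 3/5.
The remaining 2/5 passes to Hemant's descendants per stirpes.
The 2/5 is divided into 3 equal shares of 2/15 among Priya, Girish, Falguni.
Priya is living and takes 2/15.
Girish predeceased; the 2/15 allotted to Girish's branch passes to Girish's issue by representation.
The 2/15 is divided into 2 equal shares of 1/15 among Bhavna, Lakshmi.
Bhavna predeceased; the 1/15 allotted to Bhavna's branch passes to Bhavna's issue by representation.
The 1/15 is divided into 3 equal shares of 1/45 among Neelam, Tarun, Sarita.
Neelam is living and takes 1/45.
Tarun is living and takes 1/45.
Sarita is living and takes 1/45.
Lakshmi is living and takes 1/15.
Falguni predeceased; the 2/15 allotted to Falguni's branch passes to Falguni's issue by representation.
The 2/15 is divided into 3 equal shares of 2/45 among Omkar, Aarav, Vikram.
Omkar is living and takes 2/45.
Aarav is living and takes 2/45.
Vikram predeceased; the 2/45 allotted to Vikram's branch passes to Vikram's issue by representation.
The 2/45 is divided into 3 equal shares of 2/135 among Kavita, Ishita, Deepa.
Kavita is living and takes 2/135.
Ishita is living and takes 2/135.
Deepa is living and takes 2/135.

Aarav 2/45; Deepa 2/135; Ishita 2/135; Kavita 2/135; Lakshmi 1/15; Neelam 1/45; Omkar 2/45; Priya 2/15; Rajiv 3/5; Sarita 1/45; Tarun 1/45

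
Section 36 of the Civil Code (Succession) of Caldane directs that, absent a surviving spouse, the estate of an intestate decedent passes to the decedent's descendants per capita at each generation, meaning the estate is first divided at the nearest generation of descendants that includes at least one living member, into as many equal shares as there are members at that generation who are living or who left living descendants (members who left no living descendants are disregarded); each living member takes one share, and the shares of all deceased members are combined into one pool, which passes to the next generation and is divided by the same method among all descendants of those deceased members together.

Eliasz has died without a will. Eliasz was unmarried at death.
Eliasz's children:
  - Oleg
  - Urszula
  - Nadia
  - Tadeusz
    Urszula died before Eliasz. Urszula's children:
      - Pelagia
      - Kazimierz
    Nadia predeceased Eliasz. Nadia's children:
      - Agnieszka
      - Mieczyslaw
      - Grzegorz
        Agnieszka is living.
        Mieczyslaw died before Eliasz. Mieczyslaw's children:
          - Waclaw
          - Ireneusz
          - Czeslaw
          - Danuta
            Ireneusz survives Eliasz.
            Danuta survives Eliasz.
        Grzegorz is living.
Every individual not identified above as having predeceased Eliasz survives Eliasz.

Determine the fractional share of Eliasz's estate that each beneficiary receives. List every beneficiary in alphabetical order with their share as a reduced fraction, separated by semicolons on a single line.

Agnieszka 1/10; Czeslaw 1/40; Danuta 1/40; Grzegorz 1/10; Ireneusz 1/40; Kazimierz 1/10; Oleg 1/4; Pelagia 1/10; Tadeusz 1/4; Waclaw 1/40

There is no surviving spouse, so the entire estate passes to Eliasz's descendants per capita at each generation.
At generation 1 (Oleg, Urszula, Nadia, Tadeusz) there are 4 shares of (1)/4 = 1/4 each.
Living: Oleg and Tadeusz — each takes 1/4.
Deceased: Urszula and Nadia. Their combined 1/2 is pooled and carried to generation 2.
At generation 2 (Pelagia, Kazimierz, Agnieszka, Mieczyslaw, Grzegorz) there are 5 shares of (1/2)/5 = 1/10 each.
Living: Pelagia, Kazimierz, Agnieszka, and Grzegorz — each takes 1/10.
Deceased: Mieczyslaw. That 1/10 share is carried to generation 3.
At generation 3 (Waclaw, Ireneusz, Czeslaw, Danuta) there are 4 shares of (1/10)/4 = 1/40 each.
Living: Waclaw, Ireneusz, Czeslaw, and Danuta — each takes 1/40.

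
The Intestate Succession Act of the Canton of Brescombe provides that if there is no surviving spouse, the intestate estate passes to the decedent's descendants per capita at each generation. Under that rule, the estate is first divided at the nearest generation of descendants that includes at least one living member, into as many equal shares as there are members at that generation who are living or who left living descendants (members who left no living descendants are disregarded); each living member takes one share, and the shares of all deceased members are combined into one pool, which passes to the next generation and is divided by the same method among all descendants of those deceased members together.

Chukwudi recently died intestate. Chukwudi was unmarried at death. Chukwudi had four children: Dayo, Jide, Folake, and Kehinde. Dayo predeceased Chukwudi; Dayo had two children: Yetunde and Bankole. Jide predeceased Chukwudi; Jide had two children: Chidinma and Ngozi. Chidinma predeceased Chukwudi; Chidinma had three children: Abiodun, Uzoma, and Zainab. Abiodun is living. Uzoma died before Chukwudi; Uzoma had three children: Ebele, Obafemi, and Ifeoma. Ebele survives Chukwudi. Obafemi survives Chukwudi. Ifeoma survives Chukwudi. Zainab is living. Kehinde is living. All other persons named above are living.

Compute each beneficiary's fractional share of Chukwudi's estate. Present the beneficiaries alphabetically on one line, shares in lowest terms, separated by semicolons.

Abiodun 1/24; Bankole 1/8; Ebele 1/72; Folake 1/4; Ifeoma 1/72; Kehinde 1/4; Ngozi 1/8; Obafemi 1/72; Yetunde 1/8; Zainab 1/24

There is no surviving spouse, so the entire estate passes to Chukwudi's descendants per capita at each generation.
At generation 1 (Dayo, Jide, Folake, Kehinde) there are 4 shares of (1)/4 = 1/4 each.
Living: Folake and Kehinde — each takes 1/4.
Deceased: Dayo and Jide. Their combined 1/2 is pooled and carried to generation 2.
At generation 2 (Yetunde, Bankole, Chidinma, Ngozi) there are 4 shares of (1/2)/4 = 1/8 each.
Living: Yetunde, Bankole, and Ngozi — each takes 1/8.
Deceased: Chidinma. That 1/8 share is carried to generation 3.
At generation 3 (Abiodun, Uzoma, Zainab) there are 3 shares of (1/8)/3 = 1/24 each.
Living: Abiodun and Zainab — each takes 1/24.
Deceased: Uzoma. That 1/24 share is carried to generation 4.
At generation 4 (Ebele, Obafemi, Ifeoma) there are 3 shares of (1/24)/3 = 1/72 each.
Living: Ebele, Obafemi, and Ifeoma — each takes 1/72.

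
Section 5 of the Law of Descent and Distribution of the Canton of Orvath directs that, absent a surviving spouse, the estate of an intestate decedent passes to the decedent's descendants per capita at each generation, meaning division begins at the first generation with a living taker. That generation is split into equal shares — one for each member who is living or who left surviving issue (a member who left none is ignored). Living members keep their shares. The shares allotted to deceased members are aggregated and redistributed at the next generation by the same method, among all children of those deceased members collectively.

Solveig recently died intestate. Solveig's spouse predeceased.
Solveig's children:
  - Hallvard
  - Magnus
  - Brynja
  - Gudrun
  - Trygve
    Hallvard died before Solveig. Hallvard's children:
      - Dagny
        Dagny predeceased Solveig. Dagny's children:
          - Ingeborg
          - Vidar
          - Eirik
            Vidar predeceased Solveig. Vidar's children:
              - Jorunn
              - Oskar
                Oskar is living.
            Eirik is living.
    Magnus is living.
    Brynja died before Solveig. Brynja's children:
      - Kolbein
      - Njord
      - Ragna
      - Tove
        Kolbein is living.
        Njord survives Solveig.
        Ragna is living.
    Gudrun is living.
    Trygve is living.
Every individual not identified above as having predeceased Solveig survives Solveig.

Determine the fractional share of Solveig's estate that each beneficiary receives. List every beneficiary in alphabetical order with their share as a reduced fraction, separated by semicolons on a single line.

There is no surviving spouse, so the entire estate passes to Solveig's descendants per capita at each generation.
At generation 1 (Hallvard, Magnus, Brynja, Gudrun, Trygve) there are 5 shares of (1)/5 = 1/5 each.
Living: Magnus, Gudrun, and Trygve — each takes 1/5.
Deceased: Hallvard and Brynja. Their combined 2/5 is pooled and carried to generation 2.
At generation 2 (Dagny, Kolbein, Njord, Ragna, Tove) there are 5 shares of (2/5)/5 = 2/25 each.
Living: Kolbein, Njord, Ragna, and Tove — each takes 2/25.
Deceased: Dagny. That 2/25 share is carried to generation 3.
At generation 3 (Ingeborg, Vidar, Eirik) there are 3 shares of (2/25)/3 = 2/75 each.
Living: Ingeborg and Eirik — each takes 2/75.
Deceased: Vidar. That 2/75 share is carried to generation 4.
At generation 4 (Jorunn, Oskar) there are 2 shares of (2/75)/2 = 1/75 each.
Living: Jorunn and Oskar — each takes 1/75.

Eirik 2/75; Gudrun 1/5; Ingeborg 2/75; Jorunn 1/75; Kolbein 2/25; Magnus 1/5; Njord 2/25; Oskar 1/75; Ragna 2/25; Tove 2/25; Trygve 1/5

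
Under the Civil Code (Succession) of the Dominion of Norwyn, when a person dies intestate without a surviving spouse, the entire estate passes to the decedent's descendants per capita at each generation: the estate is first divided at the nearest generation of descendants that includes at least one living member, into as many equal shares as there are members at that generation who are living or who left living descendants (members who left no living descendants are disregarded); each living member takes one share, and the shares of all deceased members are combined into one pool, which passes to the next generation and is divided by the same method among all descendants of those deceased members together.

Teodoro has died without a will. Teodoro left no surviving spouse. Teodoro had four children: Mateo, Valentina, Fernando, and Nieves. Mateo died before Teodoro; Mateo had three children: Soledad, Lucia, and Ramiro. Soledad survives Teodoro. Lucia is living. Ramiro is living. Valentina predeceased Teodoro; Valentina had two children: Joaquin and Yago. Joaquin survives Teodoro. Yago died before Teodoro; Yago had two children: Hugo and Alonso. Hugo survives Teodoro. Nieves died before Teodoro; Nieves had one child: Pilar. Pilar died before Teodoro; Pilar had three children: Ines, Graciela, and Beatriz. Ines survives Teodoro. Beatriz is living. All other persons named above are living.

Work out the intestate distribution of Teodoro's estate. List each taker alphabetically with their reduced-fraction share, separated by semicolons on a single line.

Alonso 1/20; Beatriz 1/20; Fernando 1/4; Graciela 1/20; Hugo 1/20; Ines 1/20; Joaquin 1/8; Lucia 1/8; Ramiro 1/8; Soledad 1/8

There is no surviving spouse, so the entire estate passes to Teodoro's descendants per capita at each generation.
At generation 1 (Mateo, Valentina, Fernando, Nieves) there are 4 shares of (1)/4 = 1/4 each.
Living: Fernando — each takes 1/4.
Deceased: Mateo, Valentina, and Nieves. Their combined 3/4 is pooled and carried to generation 2.
At generation 2 (Soledad, Lucia, Ramiro, Joaquin, Yago, Pilar) there are 6 shares of (3/4)/6 = 1/8 each.
Living: Soledad, Lucia, Ramiro, and Joaquin — each takes 1/8.
Deceased: Yago and Pilar. Their combined 1/4 is pooled and carried to generation 3.
At generation 3 (Hugo, Alonso, Ines, Graciela, Beatriz) there are 5 shares of (1/4)/5 = 1/20 each.
Living: Hugo, Alonso, Ines, Graciela, and Beatriz — each takes 1/20.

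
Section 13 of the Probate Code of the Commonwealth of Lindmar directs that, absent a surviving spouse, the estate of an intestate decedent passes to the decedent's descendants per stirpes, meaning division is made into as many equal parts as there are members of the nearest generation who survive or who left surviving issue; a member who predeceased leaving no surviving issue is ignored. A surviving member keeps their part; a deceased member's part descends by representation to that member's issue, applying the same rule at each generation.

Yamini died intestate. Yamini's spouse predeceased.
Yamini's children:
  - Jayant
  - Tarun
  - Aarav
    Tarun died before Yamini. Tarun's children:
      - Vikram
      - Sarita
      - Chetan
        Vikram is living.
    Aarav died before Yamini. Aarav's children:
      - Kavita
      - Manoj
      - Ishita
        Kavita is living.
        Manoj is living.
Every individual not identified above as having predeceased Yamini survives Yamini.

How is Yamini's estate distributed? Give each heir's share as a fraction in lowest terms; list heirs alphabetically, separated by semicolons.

There is no surviving spouse, so the entire estate passes to Yamini's descendants per stirpes.
The estate is divided into 3 equal shares of 1/3 among Jayant, Tarun, Aarav.
Jayant is living and takes 1/3.
Tarun predeceased; the 1/3 allotted to Tarun's branch passes to Tarun's issue by representation.
The 1/3 is divided into 3 equal shares of 1/9 among Vikram, Sarita, Chetan.
Vikram is living and takes 1/9.
Sarita is living and takes 1/9.
Chetan is living and takes 1/9.
Aarav predeceased; the 1/3 allotted to Aarav's branch passes to Aarav's issue by representation.
The 1/3 is divided into 3 equal shares of 1/9 among Kavita, Manoj, Ishita.
Kavita is living and takes 1/9.
Manoj is living and takes 1/9.
Ishita is living and takes 1/9.

Chetan 1/9; Ishita 1/9; Jayant 1/3; Kavita 1/9; Manoj 1/9; Sarita 1/9; Vikram 1/9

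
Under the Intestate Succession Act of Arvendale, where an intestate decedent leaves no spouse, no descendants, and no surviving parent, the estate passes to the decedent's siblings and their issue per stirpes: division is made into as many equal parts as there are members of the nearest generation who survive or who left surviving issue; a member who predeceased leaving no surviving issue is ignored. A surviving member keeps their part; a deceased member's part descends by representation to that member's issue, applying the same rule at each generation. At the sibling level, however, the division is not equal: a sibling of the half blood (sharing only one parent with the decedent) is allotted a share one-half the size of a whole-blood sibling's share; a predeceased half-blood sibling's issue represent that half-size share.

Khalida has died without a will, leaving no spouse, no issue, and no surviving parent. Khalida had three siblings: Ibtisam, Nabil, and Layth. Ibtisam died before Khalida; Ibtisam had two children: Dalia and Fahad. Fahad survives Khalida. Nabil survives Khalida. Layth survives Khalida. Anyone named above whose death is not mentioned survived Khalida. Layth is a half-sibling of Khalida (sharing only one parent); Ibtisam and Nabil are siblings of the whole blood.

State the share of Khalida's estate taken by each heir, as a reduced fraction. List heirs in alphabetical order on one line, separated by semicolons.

No spouse, descendants, or parent survives, so the estate passes to Khalida's siblings per stirpes.
Half-blood siblings count for one-half the weight of whole-blood siblings at the initial division.
Dividing 1 in proportion to weights (total weight 5/2): Ibtisam (weight 1) → 2/5; Nabil (weight 1) → 2/5; Layth (weight 1/2) → 1/5.
Ibtisam predeceased; the 2/5 allotted to Ibtisam's branch passes to Ibtisam's issue by representation.
The 2/5 is divided into 2 equal shares of 1/5 among Dalia, Fahad.
Dalia is living and takes 1/5.
Fahad is living and takes 1/5.
Nabil is living and takes 2/5.
Layth is living and takes 1/5.

Dalia 1/5; Fahad 1/5; Layth 1/5; Nabil 2/5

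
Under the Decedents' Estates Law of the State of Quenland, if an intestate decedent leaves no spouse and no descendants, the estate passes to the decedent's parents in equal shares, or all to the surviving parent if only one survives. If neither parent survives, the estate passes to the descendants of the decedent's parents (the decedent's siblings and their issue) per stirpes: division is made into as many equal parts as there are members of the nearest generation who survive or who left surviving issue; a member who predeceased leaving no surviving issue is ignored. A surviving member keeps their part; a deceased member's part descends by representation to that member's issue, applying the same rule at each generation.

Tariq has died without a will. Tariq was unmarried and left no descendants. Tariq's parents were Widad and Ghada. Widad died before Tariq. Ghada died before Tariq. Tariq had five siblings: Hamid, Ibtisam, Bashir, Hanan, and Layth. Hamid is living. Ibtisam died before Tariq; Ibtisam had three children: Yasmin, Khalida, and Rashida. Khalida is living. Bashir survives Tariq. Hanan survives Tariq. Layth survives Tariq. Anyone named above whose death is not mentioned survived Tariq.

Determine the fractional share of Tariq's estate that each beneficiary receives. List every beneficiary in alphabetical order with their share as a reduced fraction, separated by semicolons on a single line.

Bashir 1/5; Hamid 1/5; Hanan 1/5; Khalida 1/15; Layth 1/5; Rashida 1/15; Yasmin 1/15

Neither parent survives and there are no descendants, so the estate passes to Tariq's siblings and their issue per stirpes.
The estate is divided into 5 equal shares of 1/5 among Hamid, Ibtisam, Bashir, Hanan, Layth.
Hamid is living and takes 1/5.
Ibtisam predeceased; the 1/5 allotted to Ibtisam's branch passes to Ibtisam's issue by representation.
The 1/5 is divided into 3 equal shares of 1/15 among Yasmin, Khalida, Rashida.
Yasmin is living and takes 1/15.
Khalida is living and takes 1/15.
Rashida is living and takes 1/15.
Bashir is living and takes 1/5.
Hanan is living and takes 1/5.
Layth is living and takes 1/5.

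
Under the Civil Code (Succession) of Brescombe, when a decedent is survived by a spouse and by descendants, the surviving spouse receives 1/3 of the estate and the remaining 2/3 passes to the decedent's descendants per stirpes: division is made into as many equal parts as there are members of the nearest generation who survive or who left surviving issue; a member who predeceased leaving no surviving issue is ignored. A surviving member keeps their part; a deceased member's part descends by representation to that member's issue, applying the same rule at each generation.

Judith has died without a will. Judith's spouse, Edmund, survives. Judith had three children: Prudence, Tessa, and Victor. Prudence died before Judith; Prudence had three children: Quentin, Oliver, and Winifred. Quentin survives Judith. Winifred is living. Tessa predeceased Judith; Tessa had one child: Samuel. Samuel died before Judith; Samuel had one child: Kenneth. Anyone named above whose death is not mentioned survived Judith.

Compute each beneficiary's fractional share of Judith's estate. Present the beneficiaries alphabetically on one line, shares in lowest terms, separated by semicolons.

Edmund, as surviving spouse, takes 1/3.
The remaining 2/3 passes to Judith's descendants per stirpes.
The 2/3 is divided into 3 equal shares of 2/9 among Prudence, Tessa, Victor.
Prudence predeceased; the 2/9 allotted to Prudence's branch passes to Prudence's issue by representation.
The 2/9 is divided into 3 equal shares of 2/27 among Quentin, Oliver, Winifred.
Quentin is living and takes 2/27.
Oliver is living and takes 2/27.
Winifred is living and takes 2/27.
Tessa predeceased; the 2/9 allotted to Tessa's branch passes to Tessa's issue by representation.
Samuel's line is the sole branch at this level, so the full 2/9 passes to Samuel's issue by representation.
Kenneth is the sole taker at this level and receives the full 2/9.
Victor is living and takes 2/9.

Edmund 1/3; Kenneth 2/9; Oliver 2/27; Quentin 2/27; Victor 2/9; Winifred 2/27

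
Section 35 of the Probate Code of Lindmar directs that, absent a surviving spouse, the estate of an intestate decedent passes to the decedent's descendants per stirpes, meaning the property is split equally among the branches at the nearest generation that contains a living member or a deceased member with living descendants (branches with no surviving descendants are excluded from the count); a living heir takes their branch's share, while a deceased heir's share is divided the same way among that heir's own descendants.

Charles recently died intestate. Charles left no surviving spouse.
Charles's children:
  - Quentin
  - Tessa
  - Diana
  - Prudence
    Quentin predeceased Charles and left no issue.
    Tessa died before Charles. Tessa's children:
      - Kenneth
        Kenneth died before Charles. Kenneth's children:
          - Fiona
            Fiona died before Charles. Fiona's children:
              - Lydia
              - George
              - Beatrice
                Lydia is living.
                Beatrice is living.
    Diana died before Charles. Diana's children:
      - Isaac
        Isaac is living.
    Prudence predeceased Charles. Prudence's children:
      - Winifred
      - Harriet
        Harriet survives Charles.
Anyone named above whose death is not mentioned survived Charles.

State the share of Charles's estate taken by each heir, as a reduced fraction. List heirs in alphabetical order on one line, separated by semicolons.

There is no surviving spouse, so the entire estate passes to Charles's descendants per stirpes.
Quentin left no surviving issue, so that branch lapses and is disregarded.
The estate is divided into 3 equal shares of 1/3 among Tessa, Diana, Prudence.
Tessa predeceased; the 1/3 allotted to Tessa's branch passes to Tessa's issue by representation.
Kenneth's line is the sole branch at this level, so the full 1/3 passes to Kenneth's issue by representation.
Fiona's line is the sole branch at this level, so the full 1/3 passes to Fiona's issue by representation.
The 1/3 is divided into 3 equal shares of 1/9 among Lydia, George, Beatrice.
Lydia is living and takes 1/9.
George is living and takes 1/9.
Beatrice is living and takes 1/9.
Diana predeceased; the 1/3 allotted to Diana's branch passes to Diana's issue by representation.
Isaac is the sole taker at this level and receives the full 1/3.
Prudence predeceased; the 1/3 allotted to Prudence's branch passes to Prudence's issue by representation.
The 1/3 is divided into 2 equal shares of 1/6 among Winifred, Harriet.
Winifred is living and takes 1/6.
Harriet is living and takes 1/6.

Beatrice 1/9; George 1/9; Harriet 1/6; Isaac 1/3; Lydia 1/9; Winifred 1/6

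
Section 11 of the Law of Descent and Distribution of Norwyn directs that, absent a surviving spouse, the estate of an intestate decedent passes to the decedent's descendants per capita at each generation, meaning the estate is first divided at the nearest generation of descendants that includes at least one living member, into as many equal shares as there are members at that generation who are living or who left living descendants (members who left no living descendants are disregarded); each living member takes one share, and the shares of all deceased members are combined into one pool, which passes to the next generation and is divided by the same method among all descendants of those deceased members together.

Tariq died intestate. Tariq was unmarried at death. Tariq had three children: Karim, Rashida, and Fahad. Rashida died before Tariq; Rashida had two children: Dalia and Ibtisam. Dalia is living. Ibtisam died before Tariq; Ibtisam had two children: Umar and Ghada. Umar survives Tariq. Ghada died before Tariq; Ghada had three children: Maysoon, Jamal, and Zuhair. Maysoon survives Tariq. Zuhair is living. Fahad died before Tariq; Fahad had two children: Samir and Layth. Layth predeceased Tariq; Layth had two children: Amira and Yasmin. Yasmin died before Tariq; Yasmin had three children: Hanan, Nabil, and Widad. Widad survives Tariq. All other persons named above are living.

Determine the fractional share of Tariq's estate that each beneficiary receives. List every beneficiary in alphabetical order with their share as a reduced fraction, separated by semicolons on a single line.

There is no surviving spouse, so the entire estate passes to Tariq's descendants per capita at each generation.
At generation 1 (Karim, Rashida, Fahad) there are 3 shares of (1)/3 = 1/3 each.
Living: Karim — each takes 1/3.
Deceased: Rashida and Fahad. Their combined 2/3 is pooled and carried to generation 2.
At generation 2 (Dalia, Ibtisam, Samir, Layth) there are 4 shares of (2/3)/4 = 1/6 each.
Living: Dalia and Samir — each takes 1/6.
Deceased: Ibtisam and Layth. Their combined 1/3 is pooled and carried to generation 3.
At generation 3 (Umar, Ghada, Amira, Yasmin) there are 4 shares of (1/3)/4 = 1/12 each.
Living: Umar and Amira — each takes 1/12.
Deceased: Ghada and Yasmin. Their combined 1/6 is pooled and carried to generation 4.
At generation 4 (Maysoon, Jamal, Zuhair, Hanan, Nabil, Widad) there are 6 shares of (1/6)/6 = 1/36 each.
Living: Maysoon, Jamal, Zuhair, Hanan, Nabil, and Widad — each takes 1/36.

Amira 1/12; Dalia 1/6; Hanan 1/36; Jamal 1/36; Karim 1/3; Maysoon 1/36; Nabil 1/36; Samir 1/6; Umar 1/12; Widad 1/36; Zuhair 1/36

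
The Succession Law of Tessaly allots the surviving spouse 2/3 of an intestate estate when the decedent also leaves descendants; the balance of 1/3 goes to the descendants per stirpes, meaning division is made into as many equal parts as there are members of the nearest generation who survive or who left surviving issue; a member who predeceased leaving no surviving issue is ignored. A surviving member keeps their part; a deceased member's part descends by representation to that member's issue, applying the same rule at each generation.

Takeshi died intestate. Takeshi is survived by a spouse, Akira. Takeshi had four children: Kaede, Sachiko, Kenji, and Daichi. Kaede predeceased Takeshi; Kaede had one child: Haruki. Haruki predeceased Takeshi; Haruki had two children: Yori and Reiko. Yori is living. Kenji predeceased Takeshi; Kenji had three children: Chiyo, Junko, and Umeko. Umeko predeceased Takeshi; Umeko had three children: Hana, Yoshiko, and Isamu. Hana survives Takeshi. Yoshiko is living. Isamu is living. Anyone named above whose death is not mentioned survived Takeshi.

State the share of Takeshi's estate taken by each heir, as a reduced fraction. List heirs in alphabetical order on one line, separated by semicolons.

Akira, as surviving spouse, takes 2/3.
The remaining 1/3 passes to Takeshi's descendants per stirpes.
The 1/3 is divided into 4 equal shares of 1/12 among Kaede, Sachiko, Kenji, Daichi.
Kaede predeceased; the 1/12 allotted to Kaede's branch passes to Kaede's issue by representation.
Haruki's line is the sole branch at this level, so the full 1/12 passes to Haruki's issue by representation.
The 1/12 is divided into 2 equal shares of 1/24 among Yori, Reiko.
Yori is living and takes 1/24.
Reiko is living and takes 1/24.
Sachiko is living and takes 1/12.
Kenji predeceased; the 1/12 allotted to Kenji's branch passes to Kenji's issue by representation.
The 1/12 is divided into 3 equal shares of 1/36 among Chiyo, Junko, Umeko.
Chiyo is living and takes 1/36.
Junko is living and takes 1/36.
Umeko predeceased; the 1/36 allotted to Umeko's branch passes to Umeko's issue by representation.
The 1/36 is divided into 3 equal shares of 1/108 among Hana, Yoshiko, Isamu.
Hana is living and takes 1/108.
Yoshiko is living and takes 1/108.
Isamu is living and takes 1/108.
Daichi is living and takes 1/12.

Akira 2/3; Chiyo 1/36; Daichi 1/12; Hana 1/108; Isamu 1/108; Junko 1/36; Reiko 1/24; Sachiko 1/12; Yori 1/24; Yoshiko 1/108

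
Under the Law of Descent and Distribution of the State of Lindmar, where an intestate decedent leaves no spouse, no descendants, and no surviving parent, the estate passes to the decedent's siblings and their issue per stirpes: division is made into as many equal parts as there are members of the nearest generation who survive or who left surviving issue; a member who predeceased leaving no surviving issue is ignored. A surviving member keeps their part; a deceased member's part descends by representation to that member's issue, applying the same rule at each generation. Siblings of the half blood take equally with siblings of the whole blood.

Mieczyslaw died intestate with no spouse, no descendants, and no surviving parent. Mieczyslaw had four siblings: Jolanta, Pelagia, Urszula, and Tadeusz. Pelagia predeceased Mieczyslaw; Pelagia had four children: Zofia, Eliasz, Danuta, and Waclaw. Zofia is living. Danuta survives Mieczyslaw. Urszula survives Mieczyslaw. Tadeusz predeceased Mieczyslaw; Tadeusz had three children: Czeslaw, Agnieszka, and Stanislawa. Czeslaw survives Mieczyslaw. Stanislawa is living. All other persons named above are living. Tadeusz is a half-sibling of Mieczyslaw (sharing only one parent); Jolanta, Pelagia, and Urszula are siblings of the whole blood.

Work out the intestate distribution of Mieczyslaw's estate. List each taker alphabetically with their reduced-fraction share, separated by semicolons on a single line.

Agnieszka 1/12; Czeslaw 1/12; Danuta 1/16; Eliasz 1/16; Jolanta 1/4; Stanislawa 1/12; Urszula 1/4; Waclaw 1/16; Zofia 1/16

No spouse, descendants, or parent survives, so the estate passes to Mieczyslaw's siblings per stirpes.
Half-blood and whole-blood siblings take equally under the stated rule.
The estate is divided into 4 equal shares of 1/4 among Jolanta, Pelagia, Urszula, Tadeusz.
Jolanta is living and takes 1/4.
Pelagia predeceased; the 1/4 allotted to Pelagia's branch passes to Pelagia's issue by representation.
The 1/4 is divided into 4 equal shares of 1/16 among Zofia, Eliasz, Danuta, Waclaw.
Zofia is living and takes 1/16.
Eliasz is living and takes 1/16.
Danuta is living and takes 1/16.
Waclaw is living and takes 1/16.
Urszula is living and takes 1/4.
Tadeusz predeceased; the 1/4 allotted to Tadeusz's branch passes to Tadeusz's issue by representation.
The 1/4 is divided into 3 equal shares of 1/12 among Czeslaw, Agnieszka, Stanislawa.
Czeslaw is living and takes 1/12.
Agnieszka is living and takes 1/12.
Stanislawa is living and takes 1/12.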